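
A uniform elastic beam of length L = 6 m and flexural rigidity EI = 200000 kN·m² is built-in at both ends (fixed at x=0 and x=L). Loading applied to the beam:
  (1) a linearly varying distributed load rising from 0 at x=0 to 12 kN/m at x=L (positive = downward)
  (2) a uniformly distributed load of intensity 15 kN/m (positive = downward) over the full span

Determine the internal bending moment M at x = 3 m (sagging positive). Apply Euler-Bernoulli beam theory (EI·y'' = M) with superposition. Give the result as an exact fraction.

Load 1 — triangular load w₀=12 kN/m (0→w₀ over full span):
  M_1 = 3w₀Lx/20 - w₀L²/30 - w₀x³/(6L) = 3·12·6·3/20 - 12·6²/30 - 12·3³/(6·6) = 9 kN·m
Load 2 — uniform load w=15 kN/m over full span:
  M_2 = wLx/2 - wL²/12 - wx²/2 = 15·6·3/2 - 15·6²/12 - 15·3²/2 = 45/2 kN·m
Superposition: M = Σ M_i = 63/2 kN·m ≈ 31.500000 kN·m

M(3) = 63/2 kN·m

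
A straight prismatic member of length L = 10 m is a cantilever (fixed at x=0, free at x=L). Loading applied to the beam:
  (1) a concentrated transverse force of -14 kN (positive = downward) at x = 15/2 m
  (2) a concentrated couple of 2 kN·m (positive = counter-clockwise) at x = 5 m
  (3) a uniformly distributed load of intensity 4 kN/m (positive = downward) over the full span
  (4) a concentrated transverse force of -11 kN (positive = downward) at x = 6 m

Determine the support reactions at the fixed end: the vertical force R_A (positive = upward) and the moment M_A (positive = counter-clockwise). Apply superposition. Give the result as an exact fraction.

Load 1 — point force P=-14 kN at a=15/2 m (b=L-a=5/2):
  R_A = P = (-14) = -14 kN
  M_A = Pa = (-14)·(15/2) = -105 kN·m
Load 2 — applied couple M₀=2 kN·m at a=5 m (b=L-a=5):
  R_A = 0 kN
  M_A = -M₀ = -2 kN·m
Load 3 — uniform load w=4 kN/m over full span:
  R_A = wL = 4·10 = 40 kN
  M_A = wL²/2 = 4·10²/2 = 200 kN·m
Load 4 — point force P=-11 kN at a=6 m (b=L-a=4):
  R_A = P = (-11) = -11 kN
  M_A = Pa = (-11)·6 = -66 kN·m
Superposition: R_A = 15 kN, M_A = 27 kN·m

R_A = 15 kN, M_A = 27 kN·m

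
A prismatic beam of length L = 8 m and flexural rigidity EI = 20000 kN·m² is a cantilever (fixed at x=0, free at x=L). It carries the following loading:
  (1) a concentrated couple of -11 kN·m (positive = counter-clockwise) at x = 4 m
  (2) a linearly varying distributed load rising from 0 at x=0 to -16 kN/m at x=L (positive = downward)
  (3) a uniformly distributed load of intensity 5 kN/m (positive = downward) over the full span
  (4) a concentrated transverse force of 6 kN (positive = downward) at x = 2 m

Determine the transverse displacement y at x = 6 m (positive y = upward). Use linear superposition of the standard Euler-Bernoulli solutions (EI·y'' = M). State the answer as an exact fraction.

y(6) = 5049/50000 m

Load 1 — applied couple M₀=-11 kN·m at a=4 m (b=L-a=4):
  y_1 = M₀a(2x-a)/(2EI)  [x>a] = (-11)·4·(2·6-4)/(2·20000) = -11/1250 m
Load 2 — triangular load w₀=-16 kN/m (0→w₀ over full span):
  y_2 = (w₀Lx³/12-w₀L²x²/6-w₀x⁵/(120L))/EI = ((-16)·8·6³/12-(-16)·8²·6²/6-(-16)·6⁵/(120·8))/20000 = 2481/12500 m
Load 3 — uniform load w=5 kN/m over full span:
  y_3 = -wx²(x²-4Lx+6L²)/(24EI) = -5·6²·(6²-4·8·6+6·8²)/(24·20000) = -171/2000 m
Load 4 — point force P=6 kN at a=2 m (b=L-a=6):
  y_4 = -Pa²(3x-a)/(6EI)  [x>a] = -6·2²·(3·6-2)/(6·20000) = -2/625 m
Superposition: y = Σ y_i = 5049/50000 m ≈ 0.100980 m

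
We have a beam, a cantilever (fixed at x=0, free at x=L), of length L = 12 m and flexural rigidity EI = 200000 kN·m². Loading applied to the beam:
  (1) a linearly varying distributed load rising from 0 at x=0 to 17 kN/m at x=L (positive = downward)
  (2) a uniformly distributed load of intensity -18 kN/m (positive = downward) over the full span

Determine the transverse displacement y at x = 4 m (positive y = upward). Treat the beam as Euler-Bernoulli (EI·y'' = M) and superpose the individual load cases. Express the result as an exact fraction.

y(4) = 3943/281250 m

Load 1 — triangular load w₀=17 kN/m (0→w₀ over full span):
  y_1 = (w₀Lx³/12-w₀L²x²/6-w₀x⁵/(120L))/EI = (17·12·4³/12-17·12²·4²/6-17·4⁵/(120·12))/200000 = -7667/281250 m
Load 2 — uniform load w=-18 kN/m over full span:
  y_2 = -wx²(x²-4Lx+6L²)/(24EI) = -(-18)·4²·(4²-4·12·4+6·12²)/(24·200000) = 129/3125 m
Superposition: y = Σ y_i = 3943/281250 m ≈ 0.014020 m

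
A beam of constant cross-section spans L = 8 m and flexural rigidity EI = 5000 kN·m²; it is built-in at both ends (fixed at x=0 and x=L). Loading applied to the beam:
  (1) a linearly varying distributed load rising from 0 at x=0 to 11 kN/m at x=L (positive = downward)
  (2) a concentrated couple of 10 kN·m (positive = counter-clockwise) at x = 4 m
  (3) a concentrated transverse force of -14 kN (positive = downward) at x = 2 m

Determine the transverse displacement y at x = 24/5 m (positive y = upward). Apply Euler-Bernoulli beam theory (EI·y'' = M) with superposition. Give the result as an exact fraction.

y(24/5) = -226972/29296875 m

Load 1 — triangular load w₀=11 kN/m (0→w₀ over full span):
  y_1 = -w₀x²(L-x)²(x+2L)/(120LEI) = -11·(24/5)²·(8-(24/5))²·((24/5)+2·8)/(120·8·5000) = -109824/9765625 m
Load 2 — applied couple M₀=10 kN·m at a=4 m (b=L-a=4):
  y_2 = (R_Ax³/6 - M_Ax²/2 - M₀(x-a)²/2)/EI  [x>a] with R_A=15/8, M_A=5/2 = ((15/8)·(24/5)³/6 - (5/2)·(24/5)²/2 - 10·((24/5)-4)²/2)/5000 = 8/15625 m
Load 3 — point force P=-14 kN at a=2 m (b=L-a=6):
  y_3 = -Pa²(L-x)²(3bL-(3b+a)(L-x))/(6L³EI)  [x>a] = -(-14)·2²·(8-(24/5))²·(3·6·8-(3·6+2)·(8-(24/5)))/(6·8³·5000) = 28/9375 m
Superposition: y = Σ y_i = -226972/29296875 m ≈ -0.007747 m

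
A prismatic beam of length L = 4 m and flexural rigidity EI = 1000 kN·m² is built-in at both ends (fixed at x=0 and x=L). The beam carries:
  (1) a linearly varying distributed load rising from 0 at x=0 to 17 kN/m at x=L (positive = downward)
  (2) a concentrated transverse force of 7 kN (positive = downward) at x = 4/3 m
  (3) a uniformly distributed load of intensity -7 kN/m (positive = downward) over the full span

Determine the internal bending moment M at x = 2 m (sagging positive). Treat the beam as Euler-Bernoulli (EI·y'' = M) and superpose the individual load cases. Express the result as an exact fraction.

M(2) = 23/9 kN·m

Load 1 — triangular load w₀=17 kN/m (0→w₀ over full span):
  M_1 = 3w₀Lx/20 - w₀L²/30 - w₀x³/(6L) = 3·17·4·2/20 - 17·4²/30 - 17·2³/(6·4) = 17/3 kN·m
Load 2 — point force P=7 kN at a=4/3 m (b=L-a=8/3):
  M_2 = Pa²(a+3b)(L-x)/L³ - Pa²b/L²  [x>a] = 7·(4/3)²·((4/3)+3·(8/3))·(4-2)/4³ - 7·(4/3)²·(8/3)/4² = 14/9 kN·m
Load 3 — uniform load w=-7 kN/m over full span:
  M_3 = wLx/2 - wL²/12 - wx²/2 = (-7)·4·2/2 - (-7)·4²/12 - (-7)·2²/2 = -14/3 kN·m
Superposition: M = Σ M_i = 23/9 kN·m ≈ 2.555556 kN·m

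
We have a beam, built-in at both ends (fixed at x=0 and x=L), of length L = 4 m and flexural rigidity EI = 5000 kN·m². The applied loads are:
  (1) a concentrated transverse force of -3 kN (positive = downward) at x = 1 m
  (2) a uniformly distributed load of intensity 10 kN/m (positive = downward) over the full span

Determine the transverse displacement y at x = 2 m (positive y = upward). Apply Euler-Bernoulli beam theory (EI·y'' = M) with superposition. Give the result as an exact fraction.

Load 1 — point force P=-3 kN at a=1 m (b=L-a=3):
  y_1 = -Pa²(L-x)²(3bL-(3b+a)(L-x))/(6L³EI)  [x>a] = -(-3)·1²·(4-2)²·(3·3·4-(3·3+1)·(4-2))/(6·4³·5000) = 1/10000 m
Load 2 — uniform load w=10 kN/m over full span:
  y_2 = -wx²(L-x)²/(24EI) = -10·2²·(4-2)²/(24·5000) = -1/750 m
Superposition: y = Σ y_i = -37/30000 m ≈ -0.001233 m

y(2) = -37/30000 m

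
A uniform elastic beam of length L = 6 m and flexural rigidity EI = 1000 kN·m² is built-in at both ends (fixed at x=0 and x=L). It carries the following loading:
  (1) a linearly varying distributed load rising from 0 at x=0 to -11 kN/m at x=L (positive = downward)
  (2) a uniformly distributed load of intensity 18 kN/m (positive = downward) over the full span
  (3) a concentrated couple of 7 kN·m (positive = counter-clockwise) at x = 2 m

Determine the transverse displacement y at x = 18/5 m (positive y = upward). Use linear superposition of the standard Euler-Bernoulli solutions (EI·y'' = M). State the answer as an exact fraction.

Load 1 — triangular load w₀=-11 kN/m (0→w₀ over full span):
  y_1 = -w₀x²(L-x)²(x+2L)/(120LEI) = -(-11)·(18/5)²·(6-(18/5))²·((18/5)+2·6)/(120·6·1000) = 34749/1953125 m
Load 2 — uniform load w=18 kN/m over full span:
  y_2 = -wx²(L-x)²/(24EI) = -18·(18/5)²·(6-(18/5))²/(24·1000) = -4374/78125 m
Load 3 — applied couple M₀=7 kN·m at a=2 m (b=L-a=4):
  y_3 = (R_Ax³/6 - M_Ax²/2 - M₀(x-a)²/2)/EI  [x>a] with R_A=14/9, M_A=0 = ((14/9)·(18/5)³/6 - 0·(18/5)²/2 - 7·((18/5)-2)²/2)/1000 = 49/15625 m
Superposition: y = Σ y_i = -68476/1953125 m ≈ -0.035060 m

y(18/5) = -68476/1953125 m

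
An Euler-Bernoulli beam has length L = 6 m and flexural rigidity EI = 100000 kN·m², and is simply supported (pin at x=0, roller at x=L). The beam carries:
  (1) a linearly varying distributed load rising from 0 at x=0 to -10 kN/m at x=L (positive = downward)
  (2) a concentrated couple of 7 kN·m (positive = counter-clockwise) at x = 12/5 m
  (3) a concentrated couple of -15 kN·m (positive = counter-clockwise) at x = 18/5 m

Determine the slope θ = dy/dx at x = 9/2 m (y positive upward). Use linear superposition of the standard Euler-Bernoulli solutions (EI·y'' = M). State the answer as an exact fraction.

θ(9/2) = -118763/320000000 rad

Load 1 — triangular load w₀=-10 kN/m (0→w₀ over full span):
  θ_1 = -w₀(7L⁴-30L²x²+15x⁴)/(360LEI) = -(-10)·(7·6⁴-30·6²·(9/2)²+15·(9/2)⁴)/(360·6·100000) = -3939/12800000 rad
Load 2 — applied couple M₀=7 kN·m at a=12/5 m (b=L-a=18/5):
  θ_2 = (M₀x²/(2L)-M₀(x-a)+C₁)/EI  [x>a] with C₁=M₀(3b²-L²)/(6L)=14/25 = (7·(9/2)²/(2·6)-7·((9/2)-(12/5))+(14/25))/100000 = -931/40000000 rad
Load 3 — applied couple M₀=-15 kN·m at a=18/5 m (b=L-a=12/5):
  θ_3 = (M₀x²/(2L)-M₀(x-a)+C₁)/EI  [x>a] with C₁=M₀(3b²-L²)/(6L)=39/5 = ((-15)·(9/2)²/(2·6)-(-15)·((9/2)-(18/5))+(39/5))/100000 = -321/8000000 rad
Superposition: θ = Σ θ_i = -118763/320000000 rad ≈ -0.000371 rad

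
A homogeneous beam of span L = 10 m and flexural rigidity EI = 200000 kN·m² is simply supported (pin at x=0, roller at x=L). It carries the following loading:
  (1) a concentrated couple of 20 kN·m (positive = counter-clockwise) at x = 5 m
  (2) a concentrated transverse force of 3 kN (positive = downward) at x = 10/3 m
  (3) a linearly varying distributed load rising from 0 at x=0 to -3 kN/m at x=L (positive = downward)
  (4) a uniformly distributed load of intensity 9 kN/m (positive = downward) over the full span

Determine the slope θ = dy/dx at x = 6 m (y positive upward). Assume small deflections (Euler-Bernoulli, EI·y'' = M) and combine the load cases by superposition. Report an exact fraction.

Load 1 — applied couple M₀=20 kN·m at a=5 m (b=L-a=5):
  θ_1 = (M₀x²/(2L)-M₀(x-a)+C₁)/EI  [x>a] with C₁=M₀(3b²-L²)/(6L)=-25/3 = (20·6²/(2·10)-20·(6-5)+(-25/3))/200000 = 23/600000 rad
Load 2 — point force P=3 kN at a=10/3 m (b=L-a=20/3):
  θ_2 = -Pa(2L²-6Lx+3x²+a²)/(6LEI)  [x>a] = -3·(10/3)·(2·10²-6·10·6+3·6²+(10/3)²)/(6·10·200000) = 23/675000 rad
Load 3 — triangular load w₀=-3 kN/m (0→w₀ over full span):
  θ_3 = -w₀(7L⁴-30L²x²+15x⁴)/(360LEI) = -(-3)·(7·10⁴-30·10²·6²+15·6⁴)/(360·10·200000) = -29/375000 rad
Load 4 — uniform load w=9 kN/m over full span:
  θ_4 = -w(L³-6Lx²+4x³)/(24EI) = -9·(10³-6·10·6²+4·6³)/(24·200000) = 111/200000 rad
Superposition: θ = Σ θ_i = 3713/6750000 rad ≈ 0.000550 rad

θ(6) = 3713/6750000 rad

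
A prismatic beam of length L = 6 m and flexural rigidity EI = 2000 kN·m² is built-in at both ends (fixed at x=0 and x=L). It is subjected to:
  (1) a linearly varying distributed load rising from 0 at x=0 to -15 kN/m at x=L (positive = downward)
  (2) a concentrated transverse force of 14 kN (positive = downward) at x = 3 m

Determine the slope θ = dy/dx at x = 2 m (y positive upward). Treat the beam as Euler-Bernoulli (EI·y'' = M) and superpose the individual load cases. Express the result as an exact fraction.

Load 1 — triangular load w₀=-15 kN/m (0→w₀ over full span):
  θ_1 = -w₀(2x(L-x)(L-2x)(x+2L)+x²(L-x)²)/(120LEI) = -(-15)·(2·2·(6-2)·(6-2·2)·(2+2·6)+2²·(6-2)²)/(120·6·2000) = 2/375 rad
Load 2 — point force P=14 kN at a=3 m (b=L-a=3):
  θ_2 = -Pb²x(2aL-(3a+b)x)/(2L³EI)  [x≤a] = -14·3²·2·(2·3·6-(3·3+3)·2)/(2·6³·2000) = -7/2000 rad
Superposition: θ = Σ θ_i = 11/6000 rad ≈ 0.001833 rad

θ(2) = 11/6000 rad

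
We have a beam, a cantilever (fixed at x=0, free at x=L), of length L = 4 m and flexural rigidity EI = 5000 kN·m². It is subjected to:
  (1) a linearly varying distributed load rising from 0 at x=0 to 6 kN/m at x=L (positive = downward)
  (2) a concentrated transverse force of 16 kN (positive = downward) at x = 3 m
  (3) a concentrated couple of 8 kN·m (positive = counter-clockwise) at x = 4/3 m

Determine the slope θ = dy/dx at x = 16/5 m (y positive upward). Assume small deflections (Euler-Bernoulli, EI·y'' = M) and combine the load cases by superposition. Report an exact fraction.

θ(16/5) = -25511/1171875 rad

Load 1 — triangular load w₀=6 kN/m (0→w₀ over full span):
  θ_1 = (w₀Lx²/4-w₀L²x/3-w₀x⁴/(24L))/EI = (6·4·(16/5)²/4-6·4²·(16/5)/3-6·(16/5)⁴/(24·4))/5000 = -3712/390625 rad
Load 2 — point force P=16 kN at a=3 m (b=L-a=1):
  θ_2 = -Pa²/(2EI)  [x>a] = -16·3²/(2·5000) = -9/625 rad
Load 3 — applied couple M₀=8 kN·m at a=4/3 m (b=L-a=8/3):
  θ_3 = M₀a/EI  [x>a] = 8·(4/3)/5000 = 4/1875 rad
Superposition: θ = Σ θ_i = -25511/1171875 rad ≈ -0.021769 rad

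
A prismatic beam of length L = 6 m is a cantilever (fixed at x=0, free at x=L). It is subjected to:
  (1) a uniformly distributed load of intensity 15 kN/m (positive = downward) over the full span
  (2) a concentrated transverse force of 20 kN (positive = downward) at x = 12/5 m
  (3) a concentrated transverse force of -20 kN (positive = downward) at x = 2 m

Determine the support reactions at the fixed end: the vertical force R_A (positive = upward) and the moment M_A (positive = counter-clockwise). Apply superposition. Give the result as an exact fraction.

Load 1 — uniform load w=15 kN/m over full span:
  R_A = wL = 15·6 = 90 kN
  M_A = wL²/2 = 15·6²/2 = 270 kN·m
Load 2 — point force P=20 kN at a=12/5 m (b=L-a=18/5):
  R_A = P = 20 kN
  M_A = Pa = 20·(12/5) = 48 kN·m
Load 3 — point force P=-20 kN at a=2 m (b=L-a=4):
  R_A = P = (-20) = -20 kN
  M_A = Pa = (-20)·2 = -40 kN·m
Superposition: R_A = 90 kN, M_A = 278 kN·m

R_A = 90 kN, M_A = 278 kN·m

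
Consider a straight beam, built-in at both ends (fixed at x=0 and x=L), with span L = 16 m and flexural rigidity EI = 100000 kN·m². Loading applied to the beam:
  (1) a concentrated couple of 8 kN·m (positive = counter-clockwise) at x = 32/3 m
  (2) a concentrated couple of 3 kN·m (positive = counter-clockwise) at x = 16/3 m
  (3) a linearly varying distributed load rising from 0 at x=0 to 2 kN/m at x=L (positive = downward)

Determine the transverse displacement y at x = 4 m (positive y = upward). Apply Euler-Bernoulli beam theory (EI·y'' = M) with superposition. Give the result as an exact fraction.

y(4) = -551/562500 m

Load 1 — applied couple M₀=8 kN·m at a=32/3 m (b=L-a=16/3):
  y_1 = (R_Ax³/6 - M_Ax²/2)/EI  [x≤a] with R_A=2/3, M_A=8/3 = ((2/3)·4³/6 - (8/3)·4²/2)/100000 = -4/28125 m
Load 2 — applied couple M₀=3 kN·m at a=16/3 m (b=L-a=32/3):
  y_2 = (R_Ax³/6 - M_Ax²/2)/EI  [x≤a] with R_A=1/4, M_A=0 = ((1/4)·4³/6 - 0·4²/2)/100000 = 1/37500 m
Load 3 — triangular load w₀=2 kN/m (0→w₀ over full span):
  y_3 = -w₀x²(L-x)²(x+2L)/(120LEI) = -2·4²·(16-4)²·(4+2·16)/(120·16·100000) = -27/31250 m
Superposition: y = Σ y_i = -551/562500 m ≈ -0.000980 m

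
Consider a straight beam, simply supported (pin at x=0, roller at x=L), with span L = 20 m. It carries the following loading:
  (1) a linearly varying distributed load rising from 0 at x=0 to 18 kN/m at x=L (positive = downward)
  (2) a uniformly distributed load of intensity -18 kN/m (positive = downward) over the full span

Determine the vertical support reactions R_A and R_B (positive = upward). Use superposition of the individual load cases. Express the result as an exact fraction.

Load 1 — triangular load w₀=18 kN/m (0→w₀ over full span):
  R_A = w₀L/6 = 18·20/6 = 60 kN
  R_B = w₀L/3 = 18·20/3 = 120 kN
Load 2 — uniform load w=-18 kN/m over full span:
  R_A = wL/2 = (-18)·20/2 = -180 kN
  R_B = wL/2 = (-18)·20/2 = -180 kN
Superposition: R_A = -120 kN, R_B = -60 kN

R_A = -120 kN, R_B = -60 kN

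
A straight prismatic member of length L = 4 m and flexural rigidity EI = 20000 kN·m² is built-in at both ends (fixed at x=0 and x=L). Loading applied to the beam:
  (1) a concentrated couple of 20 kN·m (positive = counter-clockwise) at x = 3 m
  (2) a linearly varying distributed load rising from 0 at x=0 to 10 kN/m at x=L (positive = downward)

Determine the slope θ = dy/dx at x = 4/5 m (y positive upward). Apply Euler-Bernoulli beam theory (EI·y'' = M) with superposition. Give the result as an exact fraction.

Load 1 — applied couple M₀=20 kN·m at a=3 m (b=L-a=1):
  θ_1 = (R_Ax²/2 - M_Ax)/EI  [x≤a] with R_A=45/8, M_A=25/4 = ((45/8)·(4/5)²/2 - (25/4)·(4/5))/20000 = -1/6250 rad
Load 2 — triangular load w₀=10 kN/m (0→w₀ over full span):
  θ_2 = -w₀(2x(L-x)(L-2x)(x+2L)+x²(L-x)²)/(120LEI) = -10·(2·(4/5)·(4-(4/5))·(4-2·(4/5))·((4/5)+2·4)+(4/5)²·(4-(4/5))²)/(120·4·20000) = -28/234375 rad
Superposition: θ = Σ θ_i = -131/468750 rad ≈ -0.000279 rad

θ(4/5) = -131/468750 rad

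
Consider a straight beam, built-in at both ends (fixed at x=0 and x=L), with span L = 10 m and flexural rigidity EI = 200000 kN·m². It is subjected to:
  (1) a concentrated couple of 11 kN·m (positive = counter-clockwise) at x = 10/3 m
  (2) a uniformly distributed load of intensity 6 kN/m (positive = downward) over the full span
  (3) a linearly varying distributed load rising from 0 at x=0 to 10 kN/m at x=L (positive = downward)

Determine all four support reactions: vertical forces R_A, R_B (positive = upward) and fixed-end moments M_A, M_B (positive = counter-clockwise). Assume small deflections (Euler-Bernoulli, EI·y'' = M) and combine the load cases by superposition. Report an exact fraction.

Load 1 — applied couple M₀=11 kN·m at a=10/3 m (b=L-a=20/3):
  R_A = 6M₀ab/L³ = 6·11·(10/3)·(20/3)/10³ = 22/15 kN
  M_A = M₀b(2a-b)/L² = 11·(20/3)·(2·(10/3)-(20/3))/10² = 0 kN·m
  R_B = -6M₀ab/L³ = -6·11·(10/3)·(20/3)/10³ = -22/15 kN
  M_B = M₀a(2b-a)/L² = 11·(10/3)·(2·(20/3)-(10/3))/10² = 11/3 kN·m
Load 2 — uniform load w=6 kN/m over full span:
  R_A = wL/2 = 6·10/2 = 30 kN
  M_A = wL²/12 = 6·10²/12 = 50 kN·m
  R_B = wL/2 = 6·10/2 = 30 kN
  M_B = -wL²/12 = -6·10²/12 = -50 kN·m
Load 3 — triangular load w₀=10 kN/m (0→w₀ over full span):
  R_A = 3w₀L/20 = 3·10·10/20 = 15 kN
  M_A = w₀L²/30 = 10·10²/30 = 100/3 kN·m
  R_B = 7w₀L/20 = 7·10·10/20 = 35 kN
  M_B = -w₀L²/20 = -10·10²/20 = -50 kN·m
Superposition: R_A = 697/15 kN, M_A = 250/3 kN·m, R_B = 953/15 kN, M_B = -289/3 kN·m

R_A = 697/15 kN, M_A = 250/3 kN·m, R_B = 953/15 kN, M_B = -289/3 kN·m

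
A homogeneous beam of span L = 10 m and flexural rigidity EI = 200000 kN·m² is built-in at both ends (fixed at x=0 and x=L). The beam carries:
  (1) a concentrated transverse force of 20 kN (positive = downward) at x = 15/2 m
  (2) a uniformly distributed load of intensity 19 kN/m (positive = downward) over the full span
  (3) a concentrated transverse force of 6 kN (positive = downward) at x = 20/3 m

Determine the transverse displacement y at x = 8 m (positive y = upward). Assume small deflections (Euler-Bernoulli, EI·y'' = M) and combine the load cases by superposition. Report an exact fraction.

y(8) = -26813/21600000 m

Load 1 — point force P=20 kN at a=15/2 m (b=L-a=5/2):
  y_1 = -Pa²(L-x)²(3bL-(3b+a)(L-x))/(6L³EI)  [x>a] = -20·(15/2)²·(10-8)²·(3·(5/2)·10-(3·(5/2)+(15/2))·(10-8))/(6·10³·200000) = -27/160000 m
Load 2 — uniform load w=19 kN/m over full span:
  y_2 = -wx²(L-x)²/(24EI) = -19·8²·(10-8)²/(24·200000) = -19/18750 m
Load 3 — point force P=6 kN at a=20/3 m (b=L-a=10/3):
  y_3 = -Pa²(L-x)²(3bL-(3b+a)(L-x))/(6L³EI)  [x>a] = -6·(20/3)²·(10-8)²·(3·(10/3)·10-(3·(10/3)+(20/3))·(10-8))/(6·10³·200000) = -1/16875 m
Superposition: y = Σ y_i = -26813/21600000 m ≈ -0.001241 m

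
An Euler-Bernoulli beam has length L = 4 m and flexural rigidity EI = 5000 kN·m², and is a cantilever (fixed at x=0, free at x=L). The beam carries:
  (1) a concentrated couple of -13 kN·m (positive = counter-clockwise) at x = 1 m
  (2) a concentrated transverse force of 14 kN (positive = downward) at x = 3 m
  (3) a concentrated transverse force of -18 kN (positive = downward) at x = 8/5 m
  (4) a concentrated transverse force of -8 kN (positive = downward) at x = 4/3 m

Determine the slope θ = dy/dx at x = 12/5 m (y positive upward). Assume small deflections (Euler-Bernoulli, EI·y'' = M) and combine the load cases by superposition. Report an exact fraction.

Load 1 — applied couple M₀=-13 kN·m at a=1 m (b=L-a=3):
  θ_1 = M₀a/EI  [x>a] = (-13)·1/5000 = -13/5000 rad
Load 2 — point force P=14 kN at a=3 m (b=L-a=1):
  θ_2 = -Px(2a-x)/(2EI)  [x≤a] = -14·(12/5)·(2·3-(12/5))/(2·5000) = -189/15625 rad
Load 3 — point force P=-18 kN at a=8/5 m (b=L-a=12/5):
  θ_3 = -Pa²/(2EI)  [x>a] = -(-18)·(8/5)²/(2·5000) = 72/15625 rad
Load 4 — point force P=-8 kN at a=4/3 m (b=L-a=8/3):
  θ_4 = -Pa²/(2EI)  [x>a] = -(-8)·(4/3)²/(2·5000) = 8/5625 rad
Superposition: θ = Σ θ_i = -9749/1125000 rad ≈ -0.008666 rad

θ(12/5) = -9749/1125000 rad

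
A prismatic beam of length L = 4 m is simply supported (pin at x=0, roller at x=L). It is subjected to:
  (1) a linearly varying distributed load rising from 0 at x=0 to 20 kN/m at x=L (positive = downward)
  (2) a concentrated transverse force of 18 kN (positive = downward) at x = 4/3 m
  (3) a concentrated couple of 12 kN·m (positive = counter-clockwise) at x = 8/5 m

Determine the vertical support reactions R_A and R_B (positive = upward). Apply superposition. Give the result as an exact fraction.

R_A = 85/3 kN, R_B = 89/3 kN

Load 1 — triangular load w₀=20 kN/m (0→w₀ over full span):
  R_A = w₀L/6 = 20·4/6 = 40/3 kN
  R_B = w₀L/3 = 20·4/3 = 80/3 kN
Load 2 — point force P=18 kN at a=4/3 m (b=L-a=8/3):
  R_A = Pb/L = 18·(8/3)/4 = 12 kN
  R_B = Pa/L = 18·(4/3)/4 = 6 kN
Load 3 — applied couple M₀=12 kN·m at a=8/5 m (b=L-a=12/5):
  R_A = M₀/L = 12/4 = 3 kN
  R_B = -M₀/L = -12/4 = -3 kN
Superposition: R_A = 85/3 kN, R_B = 89/3 kN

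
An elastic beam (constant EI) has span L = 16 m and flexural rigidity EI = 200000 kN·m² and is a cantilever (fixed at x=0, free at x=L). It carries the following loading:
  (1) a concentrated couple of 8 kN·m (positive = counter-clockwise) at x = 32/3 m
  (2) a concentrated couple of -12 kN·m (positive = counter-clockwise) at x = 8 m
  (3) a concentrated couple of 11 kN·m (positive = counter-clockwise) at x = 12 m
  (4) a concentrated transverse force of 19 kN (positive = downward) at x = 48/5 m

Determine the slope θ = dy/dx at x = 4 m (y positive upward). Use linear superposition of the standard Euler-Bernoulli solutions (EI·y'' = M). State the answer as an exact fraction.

θ(4) = -687/250000 rad

Load 1 — applied couple M₀=8 kN·m at a=32/3 m (b=L-a=16/3):
  θ_1 = M₀x/EI  [x≤a] = 8·4/200000 = 1/6250 rad
Load 2 — applied couple M₀=-12 kN·m at a=8 m (b=L-a=8):
  θ_2 = M₀x/EI  [x≤a] = (-12)·4/200000 = -3/12500 rad
Load 3 — applied couple M₀=11 kN·m at a=12 m (b=L-a=4):
  θ_3 = M₀x/EI  [x≤a] = 11·4/200000 = 11/50000 rad
Load 4 — point force P=19 kN at a=48/5 m (b=L-a=32/5):
  θ_4 = -Px(2a-x)/(2EI)  [x≤a] = -19·4·(2·(48/5)-4)/(2·200000) = -361/125000 rad
Superposition: θ = Σ θ_i = -687/250000 rad ≈ -0.002748 rad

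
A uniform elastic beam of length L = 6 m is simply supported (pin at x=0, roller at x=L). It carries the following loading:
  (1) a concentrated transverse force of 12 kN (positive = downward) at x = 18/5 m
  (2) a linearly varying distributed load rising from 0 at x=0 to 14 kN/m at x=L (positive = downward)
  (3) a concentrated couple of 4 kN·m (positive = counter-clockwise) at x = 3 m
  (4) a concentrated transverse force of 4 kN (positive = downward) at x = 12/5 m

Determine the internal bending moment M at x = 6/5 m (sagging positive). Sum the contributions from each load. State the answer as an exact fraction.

M(6/5) = 3196/125 kN·m

Load 1 — point force P=12 kN at a=18/5 m (b=L-a=12/5):
  M_1 = Pbx/L  [x≤a] = 12·(12/5)·(6/5)/6 = 144/25 kN·m
Load 2 — triangular load w₀=14 kN/m (0→w₀ over full span):
  M_2 = w₀Lx/6 - w₀x³/(6L) = 14·6·(6/5)/6 - 14·(6/5)³/(6·6) = 2016/125 kN·m
Load 3 — applied couple M₀=4 kN·m at a=3 m (b=L-a=3):
  M_3 = M₀x/L  [x≤a] = 4·(6/5)/6 = 4/5 kN·m
Load 4 — point force P=4 kN at a=12/5 m (b=L-a=18/5):
  M_4 = Pbx/L  [x≤a] = 4·(18/5)·(6/5)/6 = 72/25 kN·m
Superposition: M = Σ M_i = 3196/125 kN·m ≈ 25.568000 kN·m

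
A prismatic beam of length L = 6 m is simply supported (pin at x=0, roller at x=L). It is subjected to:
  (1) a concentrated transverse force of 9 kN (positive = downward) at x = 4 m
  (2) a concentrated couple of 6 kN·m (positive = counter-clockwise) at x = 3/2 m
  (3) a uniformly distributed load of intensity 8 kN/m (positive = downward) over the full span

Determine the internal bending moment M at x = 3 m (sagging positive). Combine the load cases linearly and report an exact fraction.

Load 1 — point force P=9 kN at a=4 m (b=L-a=2):
  M_1 = Pbx/L  [x≤a] = 9·2·3/6 = 9 kN·m
Load 2 — applied couple M₀=6 kN·m at a=3/2 m (b=L-a=9/2):
  M_2 = M₀x/L - M₀  [x>a] = 6·3/6 - 6 = -3 kN·m
Load 3 — uniform load w=8 kN/m over full span:
  M_3 = wx(L-x)/2 = 8·3·(6-3)/2 = 36 kN·m
Superposition: M = Σ M_i = 42 kN·m ≈ 42.000000 kN·m

M(3) = 42 kN·m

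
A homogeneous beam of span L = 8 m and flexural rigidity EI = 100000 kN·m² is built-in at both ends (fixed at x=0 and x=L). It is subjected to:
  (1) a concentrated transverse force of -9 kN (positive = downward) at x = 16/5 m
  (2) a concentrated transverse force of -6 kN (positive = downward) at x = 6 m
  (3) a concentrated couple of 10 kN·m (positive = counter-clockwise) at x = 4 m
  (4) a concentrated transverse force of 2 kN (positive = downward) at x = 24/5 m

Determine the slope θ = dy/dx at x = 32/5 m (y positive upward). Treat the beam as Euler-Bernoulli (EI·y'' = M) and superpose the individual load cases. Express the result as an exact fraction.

θ(32/5) = -8513/78125000 rad

Load 1 — point force P=-9 kN at a=16/5 m (b=L-a=24/5):
  θ_1 = Pa²(L-x)(2bL-(3b+a)(L-x))/(2L³EI)  [x>a] = (-9)·(16/5)²·(8-(32/5))·(2·(24/5)·8-(3·(24/5)+(16/5))·(8-(32/5)))/(2·8³·100000) = -684/9765625 rad
Load 2 — point force P=-6 kN at a=6 m (b=L-a=2):
  θ_2 = Pa²(L-x)(2bL-(3b+a)(L-x))/(2L³EI)  [x>a] = (-6)·6²·(8-(32/5))·(2·2·8-(3·2+6)·(8-(32/5)))/(2·8³·100000) = -27/625000 rad
Load 3 — applied couple M₀=10 kN·m at a=4 m (b=L-a=4):
  θ_3 = (R_Ax²/2 - M_Ax - M₀(x-a))/EI  [x>a] with R_A=15/8, M_A=5/2 = ((15/8)·(32/5)²/2 - (5/2)·(32/5) - 10·((32/5)-4))/100000 = -1/62500 rad
Load 4 — point force P=2 kN at a=24/5 m (b=L-a=16/5):
  θ_4 = Pa²(L-x)(2bL-(3b+a)(L-x))/(2L³EI)  [x>a] = 2·(24/5)²·(8-(32/5))·(2·(16/5)·8-(3·(16/5)+(24/5))·(8-(32/5)))/(2·8³·100000) = 198/9765625 rad
Superposition: θ = Σ θ_i = -8513/78125000 rad ≈ -0.000109 rad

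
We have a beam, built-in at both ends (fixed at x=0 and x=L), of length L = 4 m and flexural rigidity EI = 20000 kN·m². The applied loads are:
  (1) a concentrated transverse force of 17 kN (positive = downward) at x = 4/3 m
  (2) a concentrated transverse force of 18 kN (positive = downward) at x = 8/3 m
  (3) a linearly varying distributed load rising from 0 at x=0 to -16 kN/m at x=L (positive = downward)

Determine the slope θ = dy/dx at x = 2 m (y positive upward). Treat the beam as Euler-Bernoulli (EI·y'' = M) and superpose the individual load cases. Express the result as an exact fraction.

Load 1 — point force P=17 kN at a=4/3 m (b=L-a=8/3):
  θ_1 = Pa²(L-x)(2bL-(3b+a)(L-x))/(2L³EI)  [x>a] = 17·(4/3)²·(4-2)·(2·(8/3)·4-(3·(8/3)+(4/3))·(4-2))/(2·4³·20000) = 17/270000 rad
Load 2 — point force P=18 kN at a=8/3 m (b=L-a=4/3):
  θ_2 = -Pb²x(2aL-(3a+b)x)/(2L³EI)  [x≤a] = -18·(4/3)²·2·(2·(8/3)·4-(3·(8/3)+(4/3))·2)/(2·4³·20000) = -1/15000 rad
Load 3 — triangular load w₀=-16 kN/m (0→w₀ over full span):
  θ_3 = -w₀(2x(L-x)(L-2x)(x+2L)+x²(L-x)²)/(120LEI) = -(-16)·(2·2·(4-2)·(4-2·2)·(2+2·4)+2²·(4-2)²)/(120·4·20000) = 1/37500 rad
Superposition: θ = Σ θ_i = 31/1350000 rad ≈ 0.000023 rad

θ(2) = 31/1350000 rad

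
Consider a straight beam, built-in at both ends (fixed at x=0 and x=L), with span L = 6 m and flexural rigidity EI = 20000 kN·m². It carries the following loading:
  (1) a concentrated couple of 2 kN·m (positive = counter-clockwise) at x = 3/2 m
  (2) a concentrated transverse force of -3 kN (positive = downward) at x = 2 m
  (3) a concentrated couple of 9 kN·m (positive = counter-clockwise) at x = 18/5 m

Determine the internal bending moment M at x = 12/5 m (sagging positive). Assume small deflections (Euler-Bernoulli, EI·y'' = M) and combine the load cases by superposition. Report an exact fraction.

Load 1 — applied couple M₀=2 kN·m at a=3/2 m (b=L-a=9/2):
  M_1 = R_Ax - M_A - M₀  [x>a] with R_A=3/8, M_A=-3/8 = (3/8)·(12/5) - (-3/8) - 2 = -29/40 kN·m
Load 2 — point force P=-3 kN at a=2 m (b=L-a=4):
  M_2 = Pa²(a+3b)(L-x)/L³ - Pa²b/L²  [x>a] = (-3)·2²·(2+3·4)·(6-(12/5))/6³ - (-3)·2²·4/6² = -22/15 kN·m
Load 3 — applied couple M₀=9 kN·m at a=18/5 m (b=L-a=12/5):
  M_3 = R_Ax - M_A  [x≤a] with R_A=54/25, M_A=72/25 = (54/25)·(12/5) - (72/25) = 288/125 kN·m
Superposition: M = Σ M_i = 337/3000 kN·m ≈ 0.112333 kN·m

M(12/5) = 337/3000 kN·m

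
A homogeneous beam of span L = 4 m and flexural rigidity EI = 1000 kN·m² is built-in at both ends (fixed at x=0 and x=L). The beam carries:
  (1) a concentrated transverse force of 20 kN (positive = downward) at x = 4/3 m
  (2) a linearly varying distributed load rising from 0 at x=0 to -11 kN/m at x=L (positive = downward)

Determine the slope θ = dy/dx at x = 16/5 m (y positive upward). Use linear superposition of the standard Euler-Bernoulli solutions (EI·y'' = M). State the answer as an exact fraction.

Load 1 — point force P=20 kN at a=4/3 m (b=L-a=8/3):
  θ_1 = Pa²(L-x)(2bL-(3b+a)(L-x))/(2L³EI)  [x>a] = 20·(4/3)²·(4-(16/5))·(2·(8/3)·4-(3·(8/3)+(4/3))·(4-(16/5)))/(2·4³·1000) = 52/16875 rad
Load 2 — triangular load w₀=-11 kN/m (0→w₀ over full span):
  θ_2 = -w₀(2x(L-x)(L-2x)(x+2L)+x²(L-x)²)/(120LEI) = -(-11)·(2·(16/5)·(4-(16/5))·(4-2·(16/5))·((16/5)+2·4)+(16/5)²·(4-(16/5))²)/(120·4·1000) = -704/234375 rad
Superposition: θ = Σ θ_i = 164/2109375 rad ≈ 0.000078 rad

θ(16/5) = 164/2109375 rad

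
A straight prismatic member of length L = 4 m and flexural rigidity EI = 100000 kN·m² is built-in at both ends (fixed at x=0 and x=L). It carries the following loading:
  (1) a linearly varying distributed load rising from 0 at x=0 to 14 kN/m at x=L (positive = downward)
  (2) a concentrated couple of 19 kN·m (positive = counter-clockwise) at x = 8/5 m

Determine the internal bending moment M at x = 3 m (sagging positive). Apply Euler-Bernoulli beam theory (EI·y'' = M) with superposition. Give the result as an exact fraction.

Load 1 — triangular load w₀=14 kN/m (0→w₀ over full span):
  M_1 = 3w₀Lx/20 - w₀L²/30 - w₀x³/(6L) = 3·14·4·3/20 - 14·4²/30 - 14·3³/(6·4) = 119/60 kN·m
Load 2 — applied couple M₀=19 kN·m at a=8/5 m (b=L-a=12/5):
  M_2 = R_Ax - M_A - M₀  [x>a] with R_A=171/25, M_A=57/25 = (171/25)·3 - (57/25) - 19 = -19/25 kN·m
Superposition: M = Σ M_i = 367/300 kN·m ≈ 1.223333 kN·m

M(3) = 367/300 kN·m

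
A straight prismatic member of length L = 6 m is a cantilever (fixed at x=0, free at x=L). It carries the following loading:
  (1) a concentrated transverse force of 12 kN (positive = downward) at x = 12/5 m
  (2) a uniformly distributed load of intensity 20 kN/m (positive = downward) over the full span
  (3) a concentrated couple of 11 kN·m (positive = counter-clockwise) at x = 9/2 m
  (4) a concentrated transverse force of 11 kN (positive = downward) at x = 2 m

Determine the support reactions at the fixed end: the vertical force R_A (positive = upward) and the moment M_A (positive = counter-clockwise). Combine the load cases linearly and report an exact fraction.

Load 1 — point force P=12 kN at a=12/5 m (b=L-a=18/5):
  R_A = P = 12 kN
  M_A = Pa = 12·(12/5) = 144/5 kN·m
Load 2 — uniform load w=20 kN/m over full span:
  R_A = wL = 20·6 = 120 kN
  M_A = wL²/2 = 20·6²/2 = 360 kN·m
Load 3 — applied couple M₀=11 kN·m at a=9/2 m (b=L-a=3/2):
  R_A = 0 kN
  M_A = -M₀ = -11 kN·m
Load 4 — point force P=11 kN at a=2 m (b=L-a=4):
  R_A = P = 11 kN
  M_A = Pa = 11·2 = 22 kN·m
Superposition: R_A = 143 kN, M_A = 1999/5 kN·m

R_A = 143 kN, M_A = 1999/5 kN·m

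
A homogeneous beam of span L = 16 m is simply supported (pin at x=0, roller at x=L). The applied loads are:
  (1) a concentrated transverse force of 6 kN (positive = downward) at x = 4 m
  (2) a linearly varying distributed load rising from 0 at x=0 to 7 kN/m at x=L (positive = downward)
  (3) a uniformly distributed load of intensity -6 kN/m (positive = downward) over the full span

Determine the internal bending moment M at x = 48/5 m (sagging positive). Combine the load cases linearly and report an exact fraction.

M(48/5) = -7504/125 kN·m

Load 1 — point force P=6 kN at a=4 m (b=L-a=12):
  M_1 = Pa(L-x)/L  [x>a] = 6·4·(16-(48/5))/16 = 48/5 kN·m
Load 2 — triangular load w₀=7 kN/m (0→w₀ over full span):
  M_2 = w₀Lx/6 - w₀x³/(6L) = 7·16·(48/5)/6 - 7·(48/5)³/(6·16) = 14336/125 kN·m
Load 3 — uniform load w=-6 kN/m over full span:
  M_3 = wx(L-x)/2 = (-6)·(48/5)·(16-(48/5))/2 = -4608/25 kN·m
Superposition: M = Σ M_i = -7504/125 kN·m ≈ -60.032000 kN·m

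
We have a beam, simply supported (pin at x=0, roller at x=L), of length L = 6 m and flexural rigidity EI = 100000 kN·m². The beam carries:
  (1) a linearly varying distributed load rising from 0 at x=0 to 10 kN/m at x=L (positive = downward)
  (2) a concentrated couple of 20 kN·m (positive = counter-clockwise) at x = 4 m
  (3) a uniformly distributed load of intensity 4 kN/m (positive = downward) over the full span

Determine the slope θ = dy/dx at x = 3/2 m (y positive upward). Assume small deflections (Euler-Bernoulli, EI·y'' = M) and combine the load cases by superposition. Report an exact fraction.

Load 1 — triangular load w₀=10 kN/m (0→w₀ over full span):
  θ_1 = -w₀(7L⁴-30L²x²+15x⁴)/(360LEI) = -10·(7·6⁴-30·6²·(3/2)²+15·(3/2)⁴)/(360·6·100000) = -3981/12800000 rad
Load 2 — applied couple M₀=20 kN·m at a=4 m (b=L-a=2):
  θ_2 = (M₀x²/(2L)+C₁)/EI  [x≤a] with C₁=M₀(3b²-L²)/(6L)=-40/3 = (20·(3/2)²/(2·6)+(-40/3))/100000 = -23/240000 rad
Load 3 — uniform load w=4 kN/m over full span:
  θ_3 = -w(L³-6Lx²+4x³)/(24EI) = -4·(6³-6·6·(3/2)²+4·(3/2)³)/(24·100000) = -99/400000 rad
Superposition: θ = Σ θ_i = -25127/38400000 rad ≈ -0.000654 rad

θ(3/2) = -25127/38400000 rad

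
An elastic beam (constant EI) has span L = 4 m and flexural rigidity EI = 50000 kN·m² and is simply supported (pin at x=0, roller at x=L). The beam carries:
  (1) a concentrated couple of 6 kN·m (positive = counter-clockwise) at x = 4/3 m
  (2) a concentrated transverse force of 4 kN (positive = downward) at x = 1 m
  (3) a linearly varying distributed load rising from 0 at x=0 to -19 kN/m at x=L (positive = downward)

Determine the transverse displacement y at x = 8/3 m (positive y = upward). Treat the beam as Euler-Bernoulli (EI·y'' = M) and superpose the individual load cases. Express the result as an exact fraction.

Load 1 — applied couple M₀=6 kN·m at a=4/3 m (b=L-a=8/3):
  y_1 = (M₀x³/(6L)-M₀(x-a)²/2+C₁x)/EI  [x>a] with C₁=M₀(3b²-L²)/(6L)=4/3 = (6·(8/3)³/(6·4)-6·((8/3)-(4/3))²/2+(4/3)·(8/3))/50000 = 1/16875 m
Load 2 — point force P=4 kN at a=1 m (b=L-a=3):
  y_2 = -Pa(L-x)(2Lx-a²-x²)/(6LEI)  [x>a] = -4·1·(4-(8/3))·(2·4·(8/3)-1²-(8/3)²)/(6·4·50000) = -119/2025000 m
Load 3 — triangular load w₀=-19 kN/m (0→w₀ over full span):
  y_3 = -w₀x(7L⁴-10L²x²+3x⁴)/(360LEI) = -(-19)·(8/3)·(7·4⁴-10·4²·(8/3)²+3·(8/3)⁴)/(360·4·50000) = 1292/2278125 m
Superposition: y = Σ y_i = 2069/3645000 m ≈ 0.000568 m

y(8/3) = 2069/3645000 m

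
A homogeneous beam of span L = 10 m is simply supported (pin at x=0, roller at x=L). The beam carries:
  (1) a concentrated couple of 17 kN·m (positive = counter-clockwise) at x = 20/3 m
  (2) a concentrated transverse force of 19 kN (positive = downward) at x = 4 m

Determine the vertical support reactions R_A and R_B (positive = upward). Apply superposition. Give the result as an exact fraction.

R_A = 131/10 kN, R_B = 59/10 kN

Load 1 — applied couple M₀=17 kN·m at a=20/3 m (b=L-a=10/3):
  R_A = M₀/L = 17/10 kN
  R_B = -M₀/L = -17/10 kN
Load 2 — point force P=19 kN at a=4 m (b=L-a=6):
  R_A = Pb/L = 19·6/10 = 57/5 kN
  R_B = Pa/L = 19·4/10 = 38/5 kN
Superposition: R_A = 131/10 kN, R_B = 59/10 kN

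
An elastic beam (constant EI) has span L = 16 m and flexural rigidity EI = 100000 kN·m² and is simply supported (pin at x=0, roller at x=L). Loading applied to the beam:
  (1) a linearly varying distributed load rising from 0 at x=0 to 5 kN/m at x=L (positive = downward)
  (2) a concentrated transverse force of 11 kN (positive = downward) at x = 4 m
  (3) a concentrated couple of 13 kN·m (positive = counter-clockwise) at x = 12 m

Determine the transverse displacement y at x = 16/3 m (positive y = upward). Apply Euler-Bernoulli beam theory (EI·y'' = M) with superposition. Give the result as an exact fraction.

Load 1 — triangular load w₀=5 kN/m (0→w₀ over full span):
  y_1 = -w₀x(7L⁴-10L²x²+3x⁴)/(360LEI) = -5·(16/3)·(7·16⁴-10·16²·(16/3)²+3·(16/3)⁴)/(360·16·100000) = -8192/455625 m
Load 2 — point force P=11 kN at a=4 m (b=L-a=12):
  y_2 = -Pa(L-x)(2Lx-a²-x²)/(6LEI)  [x>a] = -11·4·(16-(16/3))·(2·16·(16/3)-4²-(16/3)²)/(6·16·100000) = -1562/253125 m
Load 3 — applied couple M₀=13 kN·m at a=12 m (b=L-a=4):
  y_3 = (M₀x³/(6L)+C₁x)/EI  [x≤a] with C₁=M₀(3b²-L²)/(6L)=-169/6 = (13·(16/3)³/(6·16)+(-169/6)·(16/3))/100000 = -1313/1012500 m
Superposition: y = Σ y_i = -231889/9112500 m ≈ -0.025447 m

y(16/3) = -231889/9112500 m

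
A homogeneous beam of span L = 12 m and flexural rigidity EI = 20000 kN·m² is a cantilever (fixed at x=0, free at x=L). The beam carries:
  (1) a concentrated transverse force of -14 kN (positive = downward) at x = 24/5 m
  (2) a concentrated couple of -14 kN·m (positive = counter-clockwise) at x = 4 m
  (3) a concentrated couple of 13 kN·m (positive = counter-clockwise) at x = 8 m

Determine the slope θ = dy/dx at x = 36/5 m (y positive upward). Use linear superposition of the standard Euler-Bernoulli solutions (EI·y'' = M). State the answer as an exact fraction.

θ(36/5) = 1243/125000 rad

Load 1 — point force P=-14 kN at a=24/5 m (b=L-a=36/5):
  θ_1 = -Pa²/(2EI)  [x>a] = -(-14)·(24/5)²/(2·20000) = 126/15625 rad
Load 2 — applied couple M₀=-14 kN·m at a=4 m (b=L-a=8):
  θ_2 = M₀a/EI  [x>a] = (-14)·4/20000 = -7/2500 rad
Load 3 — applied couple M₀=13 kN·m at a=8 m (b=L-a=4):
  θ_3 = M₀x/EI  [x≤a] = 13·(36/5)/20000 = 117/25000 rad
Superposition: θ = Σ θ_i = 1243/125000 rad ≈ 0.009944 rad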